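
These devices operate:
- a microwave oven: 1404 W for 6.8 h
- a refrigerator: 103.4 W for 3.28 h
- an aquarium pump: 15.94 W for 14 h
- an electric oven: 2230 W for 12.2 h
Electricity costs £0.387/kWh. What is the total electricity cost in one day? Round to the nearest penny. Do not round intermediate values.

microwave oven: 1404 W × 6.8 h = 9,547 Wh = 9.547 kWh
refrigerator: 103.4 W × 3.28 h = 339 Wh = 0.3392 kWh
aquarium pump: 15.94 W × 14 h = 223 Wh = 0.2232 kWh
electric oven: 2230 W × 12.2 h = 27,206 Wh = 27.21 kWh
Total energy = 9.547 + 0.3392 + 0.2232 + 27.21 = 37.32 kWh
Cost = 37.32 kWh × £0.387 = £14.44

£14.44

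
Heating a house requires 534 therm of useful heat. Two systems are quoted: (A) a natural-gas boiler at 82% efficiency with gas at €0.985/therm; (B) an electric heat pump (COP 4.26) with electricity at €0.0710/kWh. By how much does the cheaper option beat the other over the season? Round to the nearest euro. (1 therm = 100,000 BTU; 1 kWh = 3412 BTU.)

€381

Heat load = 534 therm × 100,000 = 53,400,000 BTU
Gas: input = 53,400,000 / 0.82 = 65,121,951 BTU = 651.2 therm → 651.2 × €0.985 = €641.45
Heat pump: 53,400,000 BTU / 3412 = 15,650 kWh heat; / 4.26 = 3,674 kWh in → × €0.0710 = €260.84
Difference = |€641.45 − €260.84| = €380.61 ≈ €381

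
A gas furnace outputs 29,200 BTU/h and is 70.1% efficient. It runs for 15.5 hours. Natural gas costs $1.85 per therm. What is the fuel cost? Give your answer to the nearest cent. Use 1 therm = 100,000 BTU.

Heat delivered = 29,200 BTU/h × 15.5 h = 452,600 BTU
Gas input = 452,600 / 0.701 = 645,649 BTU
= 645,649 / 100,000 = 6.456 therm
Cost = 6.456 × $1.85/therm = $11.94

$11.94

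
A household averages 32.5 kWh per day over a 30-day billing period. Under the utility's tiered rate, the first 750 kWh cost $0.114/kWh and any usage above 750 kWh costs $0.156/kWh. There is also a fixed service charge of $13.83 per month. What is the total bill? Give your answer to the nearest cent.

$134.43

Usage = 32.5 kWh/day × 30 days = 975 kWh
First 750 kWh × $0.114 = $85.50
Remaining 225 kWh × $0.156 = $35.10
Energy charge = $120.60; + service $13.83 = $134.43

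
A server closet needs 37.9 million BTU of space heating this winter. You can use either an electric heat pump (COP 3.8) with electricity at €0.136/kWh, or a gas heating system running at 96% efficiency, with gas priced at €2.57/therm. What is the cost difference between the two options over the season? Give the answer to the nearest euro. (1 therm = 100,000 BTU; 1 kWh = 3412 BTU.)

€617

Heat load = 37.9 × 10⁶ BTU = 37,900,000 BTU
Gas: input = 37,900,000 / 0.96 = 39,479,167 BTU = 394.8 therm → 394.8 × €2.57 = €1,014.61
Heat pump: 37,900,000 BTU / 3412 = 11,110 kWh heat; / 3.8 = 2,923 kWh in → × €0.136 = €397.54
Difference = |€1,014.61 − €397.54| = €617.07 ≈ €617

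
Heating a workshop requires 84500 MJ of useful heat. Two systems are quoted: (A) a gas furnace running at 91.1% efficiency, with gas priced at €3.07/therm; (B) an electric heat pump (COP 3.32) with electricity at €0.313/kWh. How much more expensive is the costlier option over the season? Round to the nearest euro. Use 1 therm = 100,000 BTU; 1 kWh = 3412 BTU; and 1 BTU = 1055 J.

€486

Heat load = 84500 MJ = 84,500,000,000 J / 1055 = 80,094,787 BTU
Gas: input = 80,094,787 / 0.911 = 87,919,634 BTU = 879.2 therm → 879.2 × €3.07 = €2,699.13
Heat pump: 80,094,787 BTU / 3412 = 23,470 kWh heat; / 3.32 = 7,071 kWh in → × €0.313 = €2,213.10
Difference = |€2,699.13 − €2,213.10| = €486.03 ≈ €486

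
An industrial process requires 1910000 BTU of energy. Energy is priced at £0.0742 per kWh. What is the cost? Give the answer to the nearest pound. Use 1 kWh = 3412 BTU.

£42

1910000 BTU × (0.00029308 kWh/BTU) = 559.8 kWh
Cost = 559.8 kWh × £0.0742/kWh = £41.54 ≈ £42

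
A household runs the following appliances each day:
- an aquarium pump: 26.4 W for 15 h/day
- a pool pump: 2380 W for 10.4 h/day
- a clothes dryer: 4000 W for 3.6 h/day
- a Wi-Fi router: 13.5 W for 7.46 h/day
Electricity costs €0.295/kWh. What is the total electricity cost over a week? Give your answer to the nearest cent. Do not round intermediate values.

€81.87

aquarium pump: 26.4 W × 15 h × 7 d = 2,772 Wh = 2.772 kWh
pool pump: 2380 W × 10.4 h × 7 d = 173,264 Wh = 173.3 kWh
clothes dryer: 4000 W × 3.6 h × 7 d = 100,800 Wh = 100.8 kWh
Wi-Fi router: 13.5 W × 7.46 h × 7 d = 705 Wh = 0.705 kWh
Total energy = 2.772 + 173.3 + 100.8 + 0.705 = 277.5 kWh
Cost = 277.5 kWh × €0.295 = €81.87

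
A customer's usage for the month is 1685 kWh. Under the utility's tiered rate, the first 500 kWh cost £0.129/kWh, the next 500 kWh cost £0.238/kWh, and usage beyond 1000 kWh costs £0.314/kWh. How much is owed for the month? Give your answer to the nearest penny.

First 500 kWh × £0.129 = £64.50
Next 500 kWh × £0.238 = £119.00
Remaining 685 kWh × £0.314 = £215.09
Total = £398.59

£398.59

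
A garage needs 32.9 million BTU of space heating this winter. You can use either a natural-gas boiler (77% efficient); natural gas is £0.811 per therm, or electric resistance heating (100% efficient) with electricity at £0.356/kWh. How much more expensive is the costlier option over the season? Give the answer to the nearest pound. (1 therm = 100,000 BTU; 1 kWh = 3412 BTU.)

£3086

Heat load = 32.9 × 10⁶ BTU = 32,900,000 BTU
Gas: input = 32,900,000 / 0.77 = 42,727,273 BTU = 427.3 therm → 427.3 × £0.811 = £346.52
Electric: 32,900,000 BTU / 3412 = 9,642 kWh → × £0.356 = £3,432.71
Difference = |£346.52 − £3,432.71| = £3,086.19 ≈ £3086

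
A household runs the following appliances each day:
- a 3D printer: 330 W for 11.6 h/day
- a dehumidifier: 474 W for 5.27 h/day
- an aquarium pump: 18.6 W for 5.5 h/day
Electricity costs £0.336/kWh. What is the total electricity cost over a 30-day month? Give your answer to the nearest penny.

£64.80

3D printer: 330 W × 11.6 h × 30 d = 114,840 Wh = 114.8 kWh
dehumidifier: 474 W × 5.27 h × 30 d = 74,939 Wh = 74.94 kWh
aquarium pump: 18.6 W × 5.5 h × 30 d = 3,069 Wh = 3.069 kWh
Total energy = 114.8 + 74.94 + 3.069 = 192.8 kWh
Cost = 192.8 kWh × £0.336 = £64.80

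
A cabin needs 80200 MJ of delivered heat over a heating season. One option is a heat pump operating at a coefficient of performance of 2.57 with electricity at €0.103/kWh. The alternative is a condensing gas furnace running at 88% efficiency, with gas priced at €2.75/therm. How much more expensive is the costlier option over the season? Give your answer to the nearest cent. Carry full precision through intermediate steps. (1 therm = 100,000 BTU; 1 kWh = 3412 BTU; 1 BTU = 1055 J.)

Heat load = 80200 MJ = 80,200,000,000 J / 1055 = 76,018,957 BTU
Gas: input = 76,018,957 / 0.88 = 86,385,179 BTU = 863.9 therm → 863.9 × €2.75 = €2,375.59
Heat pump: 76,018,957 BTU / 3412 = 22,280 kWh heat; / 2.57 = 8,669 kWh in → × €0.103 = €892.93
Difference = |€2,375.59 − €892.93| = €1,482.66

€1482.66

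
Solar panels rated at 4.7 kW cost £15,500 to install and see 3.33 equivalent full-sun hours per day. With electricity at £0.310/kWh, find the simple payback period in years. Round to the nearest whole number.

Daily generation = 4.7 kW × 3.33 h = 15.65 kWh
Annual generation = 15.65 × 365 = 5712.6 kWh
Annual savings = 5712.6 × £0.310 = £1,770.91
Payback = £15,500 / £1,770.91 = 8.75 years

9 years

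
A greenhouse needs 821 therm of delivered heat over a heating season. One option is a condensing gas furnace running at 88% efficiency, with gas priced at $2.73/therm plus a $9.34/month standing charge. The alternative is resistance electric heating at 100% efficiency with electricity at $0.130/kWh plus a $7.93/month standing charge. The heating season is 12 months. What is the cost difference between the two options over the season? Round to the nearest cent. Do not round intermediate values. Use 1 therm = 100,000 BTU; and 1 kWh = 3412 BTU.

$564.19

Heat load = 821 therm × 100,000 = 82,100,000 BTU
Gas: input = 82,100,000 / 0.88 = 93,295,455 BTU = 933 therm → 933 × $2.73 = $2,546.97; + 12 × $9.34 standing = $2,659.05
Electric: 82,100,000 BTU / 3412 = 24,060 kWh → × $0.130 = $3,128.08; + 12 × $7.93 standing = $3,223.24
Difference = |$2,659.05 − $3,223.24| = $564.19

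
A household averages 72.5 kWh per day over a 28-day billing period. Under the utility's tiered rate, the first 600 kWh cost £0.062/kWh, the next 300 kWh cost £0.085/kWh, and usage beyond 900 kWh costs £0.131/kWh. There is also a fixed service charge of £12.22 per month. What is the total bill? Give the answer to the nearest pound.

£223

Usage = 72.5 kWh/day × 28 days = 2030 kWh
First 600 kWh × £0.062 = £37.20
Next 300 kWh × £0.085 = £25.50
Remaining 1130 kWh × £0.131 = £148.03
Energy charge = £210.73; + service £12.22 = £222.95 ≈ £223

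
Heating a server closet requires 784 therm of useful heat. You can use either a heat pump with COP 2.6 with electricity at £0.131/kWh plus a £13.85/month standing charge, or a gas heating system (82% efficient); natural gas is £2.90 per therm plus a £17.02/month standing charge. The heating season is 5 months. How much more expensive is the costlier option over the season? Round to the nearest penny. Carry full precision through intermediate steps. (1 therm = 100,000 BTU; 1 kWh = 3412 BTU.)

Heat load = 784 therm × 100,000 = 78,400,000 BTU
Gas: input = 78,400,000 / 0.82 = 95,609,756 BTU = 956.1 therm → 956.1 × £2.90 = £2,772.68; + 5 × £17.02 standing = £2,857.78
Heat pump: 78,400,000 BTU / 3412 = 22,980 kWh heat; / 2.6 = 8,838 kWh in → × £0.131 = £1,157.72; + 5 × £13.85 standing = £1,226.97
Difference = |£2,857.78 − £1,226.97| = £1,630.81

£1630.81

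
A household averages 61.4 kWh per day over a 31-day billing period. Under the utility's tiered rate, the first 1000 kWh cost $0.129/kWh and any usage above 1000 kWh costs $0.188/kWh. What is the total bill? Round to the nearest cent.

$298.84

Usage = 61.4 kWh/day × 31 days = 1903.4 kWh
First 1000 kWh × $0.129 = $129.00
Remaining 903.4 kWh × $0.188 = $169.84
Total = $298.84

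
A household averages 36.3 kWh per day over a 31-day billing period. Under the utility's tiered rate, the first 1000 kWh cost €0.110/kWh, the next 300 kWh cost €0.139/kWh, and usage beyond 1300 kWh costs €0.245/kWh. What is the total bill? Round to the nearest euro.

€127

Usage = 36.3 kWh/day × 31 days = 1125.3 kWh
First 1000 kWh × €0.110 = €110.00
Next 125.3 kWh × €0.139 = €17.42
Remaining tier: 0 kWh (not reached)
Total = €127.42 ≈ €127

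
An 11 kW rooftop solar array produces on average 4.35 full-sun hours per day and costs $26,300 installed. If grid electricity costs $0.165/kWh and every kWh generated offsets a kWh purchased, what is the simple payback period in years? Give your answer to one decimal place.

9.1 years

Daily generation = 11 kW × 4.35 h = 47.85 kWh
Annual generation = 47.85 × 365 = 17465 kWh
Annual savings = 17465 × $0.165 = $2,881.77
Payback = $26,300 / $2,881.77 = 9.13 years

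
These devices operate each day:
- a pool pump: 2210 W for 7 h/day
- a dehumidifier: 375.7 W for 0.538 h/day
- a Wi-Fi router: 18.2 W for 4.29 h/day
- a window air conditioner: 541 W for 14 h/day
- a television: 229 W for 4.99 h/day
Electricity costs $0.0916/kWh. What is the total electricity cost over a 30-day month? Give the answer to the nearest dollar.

$67

pool pump: 2210 W × 7 h × 30 d = 464,100 Wh = 464.1 kWh
dehumidifier: 375.7 W × 0.538 h × 30 d = 6,064 Wh = 6.064 kWh
Wi-Fi router: 18.2 W × 4.29 h × 30 d = 2,342 Wh = 2.342 kWh
window air conditioner: 541 W × 14 h × 30 d = 227,220 Wh = 227.2 kWh
television: 229 W × 4.99 h × 30 d = 34,281 Wh = 34.28 kWh
Total energy = 464.1 + 6.064 + 2.342 + 227.2 + 34.28 = 734 kWh
Cost = 734 kWh × $0.0916 = $67.24 ≈ $67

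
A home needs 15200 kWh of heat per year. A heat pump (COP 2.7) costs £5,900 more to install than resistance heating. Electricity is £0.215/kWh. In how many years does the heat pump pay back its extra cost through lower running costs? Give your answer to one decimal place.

Resistance: 15200 kWh × £0.215 = £3,268.00/yr
Heat pump: 15200 / 2.7 = 5630 kWh in → × £0.215 = £1,210.37/yr
Annual savings = £2,057.63
Payback = £5,900 / £2,057.63 = 2.87 years

2.9 years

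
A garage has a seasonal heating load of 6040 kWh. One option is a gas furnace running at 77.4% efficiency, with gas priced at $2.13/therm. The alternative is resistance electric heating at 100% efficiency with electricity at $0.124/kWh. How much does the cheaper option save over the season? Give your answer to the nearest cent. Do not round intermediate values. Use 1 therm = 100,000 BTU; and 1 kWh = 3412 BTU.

$181.83

Heat load = 6040 kWh × 3412 = 20,608,480 BTU
Gas: input = 20,608,480 / 0.774 = 26,625,943 BTU = 266.3 therm → 266.3 × $2.13 = $567.13
Electric: 20,608,480 BTU / 3412 = 6,040 kWh → × $0.124 = $748.96
Difference = |$567.13 − $748.96| = $181.83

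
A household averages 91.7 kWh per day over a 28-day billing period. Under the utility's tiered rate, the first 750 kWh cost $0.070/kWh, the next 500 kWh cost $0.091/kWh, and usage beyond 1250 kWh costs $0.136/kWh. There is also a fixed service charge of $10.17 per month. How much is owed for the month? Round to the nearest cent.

Usage = 91.7 kWh/day × 28 days = 2567.6 kWh
First 750 kWh × $0.070 = $52.50
Next 500 kWh × $0.091 = $45.50
Remaining 1317.6 kWh × $0.136 = $179.19
Energy charge = $277.19; + service $10.17 = $287.36

$287.36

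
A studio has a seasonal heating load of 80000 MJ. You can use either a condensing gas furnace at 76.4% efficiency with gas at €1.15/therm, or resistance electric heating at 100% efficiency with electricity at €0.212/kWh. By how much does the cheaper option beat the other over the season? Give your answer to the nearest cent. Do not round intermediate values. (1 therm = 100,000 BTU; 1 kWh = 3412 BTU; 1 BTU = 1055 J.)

Heat load = 80000 MJ = 80,000,000,000 J / 1055 = 75,829,384 BTU
Gas: input = 75,829,384 / 0.764 = 99,253,120 BTU = 992.5 therm → 992.5 × €1.15 = €1,141.41
Electric: 75,829,384 BTU / 3412 = 22,220 kWh → × €0.212 = €4,711.56
Difference = |€1,141.41 − €4,711.56| = €3,570.15

€3570.15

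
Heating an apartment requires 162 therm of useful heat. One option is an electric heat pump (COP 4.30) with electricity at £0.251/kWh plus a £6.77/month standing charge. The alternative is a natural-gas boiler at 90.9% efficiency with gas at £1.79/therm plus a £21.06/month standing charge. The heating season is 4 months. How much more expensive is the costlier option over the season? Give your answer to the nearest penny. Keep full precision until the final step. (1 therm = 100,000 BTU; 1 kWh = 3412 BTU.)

£99.02

Heat load = 162 therm × 100,000 = 16,200,000 BTU
Gas: input = 16,200,000 / 0.909 = 17,821,782 BTU = 178.2 therm → 178.2 × £1.79 = £319.01; + 4 × £21.06 standing = £403.25
Heat pump: 16,200,000 BTU / 3412 = 4,748 kWh heat; / 4.30 = 1,104 kWh in → × £0.251 = £277.15; + 4 × £6.77 standing = £304.23
Difference = |£403.25 − £304.23| = £99.02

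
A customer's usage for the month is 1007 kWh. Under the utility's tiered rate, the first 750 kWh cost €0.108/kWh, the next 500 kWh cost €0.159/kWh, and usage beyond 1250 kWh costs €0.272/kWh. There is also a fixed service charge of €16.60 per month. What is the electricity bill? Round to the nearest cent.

€138.46

First 750 kWh × €0.108 = €81.00
Next 257 kWh × €0.159 = €40.86
Remaining tier: 0 kWh (not reached)
Energy charge = €121.86; + service €16.60 = €138.46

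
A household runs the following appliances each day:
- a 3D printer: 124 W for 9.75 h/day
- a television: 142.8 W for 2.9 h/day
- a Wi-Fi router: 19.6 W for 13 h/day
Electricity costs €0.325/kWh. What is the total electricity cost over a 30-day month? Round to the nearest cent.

3D printer: 124 W × 9.75 h × 30 d = 36,270 Wh = 36.27 kWh
television: 142.8 W × 2.9 h × 30 d = 12,424 Wh = 12.42 kWh
Wi-Fi router: 19.6 W × 13 h × 30 d = 7,644 Wh = 7.644 kWh
Total energy = 36.27 + 12.42 + 7.644 = 56.34 kWh
Cost = 56.34 kWh × €0.325 = €18.31

€18.31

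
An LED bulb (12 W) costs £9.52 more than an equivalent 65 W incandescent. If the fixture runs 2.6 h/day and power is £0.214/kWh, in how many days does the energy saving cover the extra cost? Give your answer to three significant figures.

Power saved = 65 − 12 = 53 W
Daily energy saved = 53 W × 2.6 h = 137.8 Wh = 0.1378 kWh
Daily savings = 0.1378 × £0.214 = £0.0295
Payback = £9.52 / £0.0295 per day = 322.8 days

323 days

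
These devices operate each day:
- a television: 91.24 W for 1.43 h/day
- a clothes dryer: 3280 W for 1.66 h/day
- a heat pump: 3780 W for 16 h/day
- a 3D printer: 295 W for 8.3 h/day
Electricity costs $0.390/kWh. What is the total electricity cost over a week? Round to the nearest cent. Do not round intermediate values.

television: 91.24 W × 1.43 h × 7 d = 913 Wh = 0.9133 kWh
clothes dryer: 3280 W × 1.66 h × 7 d = 38,114 Wh = 38.11 kWh
heat pump: 3780 W × 16 h × 7 d = 423,360 Wh = 423.4 kWh
3D printer: 295 W × 8.3 h × 7 d = 17,140 Wh = 17.14 kWh
Total energy = 0.9133 + 38.11 + 423.4 + 17.14 = 479.5 kWh
Cost = 479.5 kWh × $0.390 = $187.02

$187.02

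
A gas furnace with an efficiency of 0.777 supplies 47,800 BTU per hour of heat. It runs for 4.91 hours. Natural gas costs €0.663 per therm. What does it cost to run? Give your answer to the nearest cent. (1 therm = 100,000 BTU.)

Heat delivered = 47,800 BTU/h × 4.91 h = 234,698 BTU
Gas input = 234,698 / 0.777 = 302,057 BTU
= 302,057 / 100,000 = 3.021 therm
Cost = 3.021 × €0.663/therm = €2.00

€2.00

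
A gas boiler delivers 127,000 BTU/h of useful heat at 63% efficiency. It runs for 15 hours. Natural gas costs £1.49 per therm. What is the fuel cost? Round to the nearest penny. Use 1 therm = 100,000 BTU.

£45.05

Heat delivered = 127,000 BTU/h × 15 h = 1,905,000 BTU
Gas input = 1,905,000 / 0.63 = 3,023,810 BTU
= 3,023,810 / 100,000 = 30.24 therm
Cost = 30.24 × £1.49/therm = £45.05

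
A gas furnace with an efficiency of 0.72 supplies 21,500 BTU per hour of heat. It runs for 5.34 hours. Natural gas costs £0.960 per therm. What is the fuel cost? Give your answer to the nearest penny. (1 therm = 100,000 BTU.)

£1.53

Heat delivered = 21,500 BTU/h × 5.34 h = 114,810 BTU
Gas input = 114,810 / 0.72 = 159,458 BTU
= 159,458 / 100,000 = 1.595 therm
Cost = 1.595 × £0.960/therm = £1.53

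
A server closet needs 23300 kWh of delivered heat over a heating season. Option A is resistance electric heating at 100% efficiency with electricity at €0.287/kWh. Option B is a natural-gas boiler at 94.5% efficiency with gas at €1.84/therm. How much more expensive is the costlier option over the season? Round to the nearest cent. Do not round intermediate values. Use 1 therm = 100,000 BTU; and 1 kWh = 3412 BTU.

€5139.17

Heat load = 23300 kWh × 3412 = 79,499,600 BTU
Gas: input = 79,499,600 / 0.945 = 84,126,561 BTU = 841.3 therm → 841.3 × €1.84 = €1,547.93
Electric: 79,499,600 BTU / 3412 = 23,300 kWh → × €0.287 = €6,687.10
Difference = |€1,547.93 − €6,687.10| = €5,139.17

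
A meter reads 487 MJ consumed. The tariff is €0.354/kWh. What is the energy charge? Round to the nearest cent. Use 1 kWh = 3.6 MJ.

487 MJ × (0.27778 kWh/MJ) = 135.3 kWh
Cost = 135.3 kWh × €0.354/kWh = €47.89

€47.89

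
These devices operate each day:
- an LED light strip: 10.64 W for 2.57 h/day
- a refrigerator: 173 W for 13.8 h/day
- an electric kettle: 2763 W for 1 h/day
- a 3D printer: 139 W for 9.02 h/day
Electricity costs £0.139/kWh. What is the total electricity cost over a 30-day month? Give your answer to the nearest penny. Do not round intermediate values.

£26.82

LED light strip: 10.64 W × 2.57 h × 30 d = 820 Wh = 0.8203 kWh
refrigerator: 173 W × 13.8 h × 30 d = 71,622 Wh = 71.62 kWh
electric kettle: 2763 W × 1 h × 30 d = 82,890 Wh = 82.89 kWh
3D printer: 139 W × 9.02 h × 30 d = 37,613 Wh = 37.61 kWh
Total energy = 0.8203 + 71.62 + 82.89 + 37.61 = 192.9 kWh
Cost = 192.9 kWh × £0.139 = £26.82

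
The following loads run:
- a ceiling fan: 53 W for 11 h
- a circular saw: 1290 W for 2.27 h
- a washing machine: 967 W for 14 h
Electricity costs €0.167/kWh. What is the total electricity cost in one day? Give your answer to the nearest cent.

ceiling fan: 53 W × 11 h = 583 Wh = 0.583 kWh
circular saw: 1290 W × 2.27 h = 2,928 Wh = 2.928 kWh
washing machine: 967 W × 14 h = 13,538 Wh = 13.54 kWh
Total energy = 0.583 + 2.928 + 13.54 = 17.05 kWh
Cost = 17.05 kWh × €0.167 = €2.85

€2.85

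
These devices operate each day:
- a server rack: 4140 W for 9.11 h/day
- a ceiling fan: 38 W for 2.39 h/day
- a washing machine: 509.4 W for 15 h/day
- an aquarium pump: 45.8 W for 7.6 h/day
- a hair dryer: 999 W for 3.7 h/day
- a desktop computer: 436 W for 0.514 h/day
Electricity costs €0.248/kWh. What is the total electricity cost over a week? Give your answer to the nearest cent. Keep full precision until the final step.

server rack: 4140 W × 9.11 h × 7 d = 264,008 Wh = 264 kWh
ceiling fan: 38 W × 2.39 h × 7 d = 636 Wh = 0.6357 kWh
washing machine: 509.4 W × 15 h × 7 d = 53,487 Wh = 53.49 kWh
aquarium pump: 45.8 W × 7.6 h × 7 d = 2,437 Wh = 2.437 kWh
hair dryer: 999 W × 3.7 h × 7 d = 25,874 Wh = 25.87 kWh
desktop computer: 436 W × 0.514 h × 7 d = 1,569 Wh = 1.569 kWh
Total energy = 264 + 0.6357 + 53.49 + 2.437 + 25.87 + 1.569 = 348 kWh
Cost = 348 kWh × €0.248 = €86.31

€86.31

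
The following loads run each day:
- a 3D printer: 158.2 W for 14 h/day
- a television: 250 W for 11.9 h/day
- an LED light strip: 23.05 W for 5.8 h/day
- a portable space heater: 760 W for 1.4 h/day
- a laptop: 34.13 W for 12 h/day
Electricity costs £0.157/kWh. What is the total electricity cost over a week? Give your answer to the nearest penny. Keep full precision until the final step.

£7.47

3D printer: 158.2 W × 14 h × 7 d = 15,504 Wh = 15.5 kWh
television: 250 W × 11.9 h × 7 d = 20,825 Wh = 20.82 kWh
LED light strip: 23.05 W × 5.8 h × 7 d = 936 Wh = 0.9358 kWh
portable space heater: 760 W × 1.4 h × 7 d = 7,448 Wh = 7.448 kWh
laptop: 34.13 W × 12 h × 7 d = 2,867 Wh = 2.867 kWh
Total energy = 15.5 + 20.82 + 0.9358 + 7.448 + 2.867 = 47.58 kWh
Cost = 47.58 kWh × £0.157 = £7.47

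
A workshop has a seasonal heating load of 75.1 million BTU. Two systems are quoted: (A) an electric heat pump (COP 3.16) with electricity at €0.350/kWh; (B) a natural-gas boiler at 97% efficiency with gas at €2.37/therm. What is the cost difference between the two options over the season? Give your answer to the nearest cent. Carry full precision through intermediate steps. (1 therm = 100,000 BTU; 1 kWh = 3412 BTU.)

Heat load = 75.1 × 10⁶ BTU = 75,100,000 BTU
Gas: input = 75,100,000 / 0.97 = 77,422,680 BTU = 774.2 therm → 774.2 × €2.37 = €1,834.92
Heat pump: 75,100,000 BTU / 3412 = 22,010 kWh heat; / 3.16 = 6,965 kWh in → × €0.350 = €2,437.88
Difference = |€1,834.92 − €2,437.88| = €602.96

€602.96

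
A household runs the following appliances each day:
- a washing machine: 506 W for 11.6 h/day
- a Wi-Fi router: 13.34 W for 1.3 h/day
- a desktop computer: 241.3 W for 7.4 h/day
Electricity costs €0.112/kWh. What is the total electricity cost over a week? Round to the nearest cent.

washing machine: 506 W × 11.6 h × 7 d = 41,087 Wh = 41.09 kWh
Wi-Fi router: 13.34 W × 1.3 h × 7 d = 121 Wh = 0.1214 kWh
desktop computer: 241.3 W × 7.4 h × 7 d = 12,499 Wh = 12.5 kWh
Total energy = 41.09 + 0.1214 + 12.5 = 53.71 kWh
Cost = 53.71 kWh × €0.112 = €6.02

€6.02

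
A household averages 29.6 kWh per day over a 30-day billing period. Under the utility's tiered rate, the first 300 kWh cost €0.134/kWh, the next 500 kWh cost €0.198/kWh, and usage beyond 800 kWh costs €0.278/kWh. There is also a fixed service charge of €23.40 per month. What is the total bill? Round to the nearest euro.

Usage = 29.6 kWh/day × 30 days = 888 kWh
First 300 kWh × €0.134 = €40.20
Next 500 kWh × €0.198 = €99.00
Remaining 88 kWh × €0.278 = €24.46
Energy charge = €163.66; + service €23.40 = €187.06 ≈ €187

€187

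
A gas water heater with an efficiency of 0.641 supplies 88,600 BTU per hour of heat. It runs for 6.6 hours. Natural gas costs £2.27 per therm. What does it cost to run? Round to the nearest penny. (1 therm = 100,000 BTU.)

£20.71

Heat delivered = 88,600 BTU/h × 6.6 h = 584,760 BTU
Gas input = 584,760 / 0.641 = 912,262 BTU
= 912,262 / 100,000 = 9.123 therm
Cost = 9.123 × £2.27/therm = £20.71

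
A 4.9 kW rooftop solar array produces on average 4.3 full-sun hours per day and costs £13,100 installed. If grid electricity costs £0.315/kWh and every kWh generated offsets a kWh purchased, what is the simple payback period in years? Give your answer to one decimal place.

Daily generation = 4.9 kW × 4.3 h = 21.07 kWh
Annual generation = 21.07 × 365 = 7690.6 kWh
Annual savings = 7690.6 × £0.315 = £2,422.52
Payback = £13,100 / £2,422.52 = 5.41 years

5.4 years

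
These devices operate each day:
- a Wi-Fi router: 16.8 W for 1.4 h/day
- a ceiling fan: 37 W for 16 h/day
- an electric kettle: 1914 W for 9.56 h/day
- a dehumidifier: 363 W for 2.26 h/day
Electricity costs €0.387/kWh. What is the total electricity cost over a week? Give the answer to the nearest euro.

Wi-Fi router: 16.8 W × 1.4 h × 7 d = 165 Wh = 0.1646 kWh
ceiling fan: 37 W × 16 h × 7 d = 4,144 Wh = 4.144 kWh
electric kettle: 1914 W × 9.56 h × 7 d = 128,085 Wh = 128.1 kWh
dehumidifier: 363 W × 2.26 h × 7 d = 5,743 Wh = 5.743 kWh
Total energy = 0.1646 + 4.144 + 128.1 + 5.743 = 138.1 kWh
Cost = 138.1 kWh × €0.387 = €53.46 ≈ €53

€53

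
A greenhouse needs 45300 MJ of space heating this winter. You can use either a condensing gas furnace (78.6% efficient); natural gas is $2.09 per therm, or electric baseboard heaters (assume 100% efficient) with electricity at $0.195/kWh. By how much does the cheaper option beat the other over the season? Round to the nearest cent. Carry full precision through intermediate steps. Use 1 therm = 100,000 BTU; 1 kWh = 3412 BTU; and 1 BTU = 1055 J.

$1312.24

Heat load = 45300 MJ = 45,300,000,000 J / 1055 = 42,938,389 BTU
Gas: input = 42,938,389 / 0.786 = 54,628,993 BTU = 546.3 therm → 546.3 × $2.09 = $1,141.75
Electric: 42,938,389 BTU / 3412 = 12,580 kWh → × $0.195 = $2,453.98
Difference = |$1,141.75 − $2,453.98| = $1,312.24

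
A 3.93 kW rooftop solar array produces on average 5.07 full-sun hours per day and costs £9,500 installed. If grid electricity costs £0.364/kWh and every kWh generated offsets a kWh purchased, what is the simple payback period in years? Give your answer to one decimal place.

3.6 years

Daily generation = 3.93 kW × 5.07 h = 19.93 kWh
Annual generation = 19.93 × 365 = 7272.7 kWh
Annual savings = 7272.7 × £0.364 = £2,647.25
Payback = £9,500 / £2,647.25 = 3.59 years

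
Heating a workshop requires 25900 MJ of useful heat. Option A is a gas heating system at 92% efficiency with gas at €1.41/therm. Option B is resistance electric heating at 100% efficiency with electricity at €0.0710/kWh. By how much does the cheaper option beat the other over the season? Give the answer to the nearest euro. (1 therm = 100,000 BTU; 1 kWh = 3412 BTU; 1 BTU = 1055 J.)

Heat load = 25900 MJ = 25,900,000,000 J / 1055 = 24,549,763 BTU
Gas: input = 24,549,763 / 0.92 = 26,684,525 BTU = 266.8 therm → 266.8 × €1.41 = €376.25
Electric: 24,549,763 BTU / 3412 = 7,195 kWh → × €0.0710 = €510.85
Difference = |€376.25 − €510.85| = €134.60 ≈ €135

€135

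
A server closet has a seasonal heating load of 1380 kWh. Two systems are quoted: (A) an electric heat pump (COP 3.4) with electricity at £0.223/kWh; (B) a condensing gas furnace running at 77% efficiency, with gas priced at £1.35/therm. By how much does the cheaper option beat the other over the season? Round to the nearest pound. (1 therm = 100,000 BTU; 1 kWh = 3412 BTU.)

£8

Heat load = 1380 kWh × 3412 = 4,708,560 BTU
Gas: input = 4,708,560 / 0.770 = 6,115,013 BTU = 61.15 therm → 61.15 × £1.35 = £82.55
Heat pump: 4,708,560 BTU / 3412 = 1,380 kWh heat; / 3.4 = 405.9 kWh in → × £0.223 = £90.51
Difference = |£82.55 − £90.51| = £7.96 ≈ £8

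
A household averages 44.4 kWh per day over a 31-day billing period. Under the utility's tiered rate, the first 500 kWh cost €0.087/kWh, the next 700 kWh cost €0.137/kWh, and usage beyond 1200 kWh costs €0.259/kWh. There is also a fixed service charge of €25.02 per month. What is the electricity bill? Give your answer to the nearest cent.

Usage = 44.4 kWh/day × 31 days = 1376.4 kWh
First 500 kWh × €0.087 = €43.50
Next 700 kWh × €0.137 = €95.90
Remaining 176.4 kWh × €0.259 = €45.69
Energy charge = €185.09; + service €25.02 = €210.11

€210.11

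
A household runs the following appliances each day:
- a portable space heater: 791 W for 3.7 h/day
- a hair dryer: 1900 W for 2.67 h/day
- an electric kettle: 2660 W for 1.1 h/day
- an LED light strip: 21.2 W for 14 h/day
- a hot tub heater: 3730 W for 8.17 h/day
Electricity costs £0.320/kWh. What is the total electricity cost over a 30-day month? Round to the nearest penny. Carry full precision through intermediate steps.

portable space heater: 791 W × 3.7 h × 30 d = 87,801 Wh = 87.8 kWh
hair dryer: 1900 W × 2.67 h × 30 d = 152,190 Wh = 152.2 kWh
electric kettle: 2660 W × 1.1 h × 30 d = 87,780 Wh = 87.78 kWh
LED light strip: 21.2 W × 14 h × 30 d = 8,904 Wh = 8.904 kWh
hot tub heater: 3730 W × 8.17 h × 30 d = 914,223 Wh = 914.2 kWh
Total energy = 87.8 + 152.2 + 87.78 + 8.904 + 914.2 = 1,251 kWh
Cost = 1,251 kWh × £0.320 = £400.29

£400.29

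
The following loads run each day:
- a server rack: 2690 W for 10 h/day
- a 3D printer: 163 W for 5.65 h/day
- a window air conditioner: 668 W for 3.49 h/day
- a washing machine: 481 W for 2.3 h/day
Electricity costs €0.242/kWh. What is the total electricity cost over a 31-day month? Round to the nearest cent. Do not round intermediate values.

server rack: 2690 W × 10 h × 31 d = 833,900 Wh = 833.9 kWh
3D printer: 163 W × 5.65 h × 31 d = 28,549 Wh = 28.55 kWh
window air conditioner: 668 W × 3.49 h × 31 d = 72,271 Wh = 72.27 kWh
washing machine: 481 W × 2.3 h × 31 d = 34,295 Wh = 34.3 kWh
Total energy = 833.9 + 28.55 + 72.27 + 34.3 = 969 kWh
Cost = 969 kWh × €0.242 = €234.50

€234.50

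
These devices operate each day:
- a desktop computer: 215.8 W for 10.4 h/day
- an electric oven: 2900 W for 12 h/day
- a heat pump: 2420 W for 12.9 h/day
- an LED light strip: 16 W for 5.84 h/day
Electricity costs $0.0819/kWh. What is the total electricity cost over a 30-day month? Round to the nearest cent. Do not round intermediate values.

$167.95

desktop computer: 215.8 W × 10.4 h × 30 d = 67,330 Wh = 67.33 kWh
electric oven: 2900 W × 12 h × 30 d = 1,044,000 Wh = 1,044 kWh
heat pump: 2420 W × 12.9 h × 30 d = 936,540 Wh = 936.5 kWh
LED light strip: 16 W × 5.84 h × 30 d = 2,803 Wh = 2.803 kWh
Total energy = 67.33 + 1,044 + 936.5 + 2.803 = 2,051 kWh
Cost = 2,051 kWh × $0.0819 = $167.95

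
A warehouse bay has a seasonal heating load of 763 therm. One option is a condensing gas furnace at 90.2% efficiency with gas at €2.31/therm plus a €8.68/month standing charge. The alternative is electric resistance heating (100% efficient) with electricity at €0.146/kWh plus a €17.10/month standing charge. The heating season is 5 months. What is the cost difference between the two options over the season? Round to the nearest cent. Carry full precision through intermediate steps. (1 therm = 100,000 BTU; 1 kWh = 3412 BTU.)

€1352.96

Heat load = 763 therm × 100,000 = 76,300,000 BTU
Gas: input = 76,300,000 / 0.902 = 84,589,800 BTU = 845.9 therm → 845.9 × €2.31 = €1,954.02; + 5 × €8.68 standing = €1,997.42
Electric: 76,300,000 BTU / 3412 = 22,360 kWh → × €0.146 = €3,264.89; + 5 × €17.10 standing = €3,350.39
Difference = |€1,997.42 − €3,350.39| = €1,352.96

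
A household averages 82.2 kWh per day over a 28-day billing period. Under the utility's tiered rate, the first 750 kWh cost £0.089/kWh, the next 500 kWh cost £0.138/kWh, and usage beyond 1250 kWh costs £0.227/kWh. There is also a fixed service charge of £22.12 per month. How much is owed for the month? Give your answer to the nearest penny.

£396.58

Usage = 82.2 kWh/day × 28 days = 2301.6 kWh
First 750 kWh × £0.089 = £66.75
Next 500 kWh × £0.138 = £69.00
Remaining 1051.6 kWh × £0.227 = £238.71
Energy charge = £374.46; + service £22.12 = £396.58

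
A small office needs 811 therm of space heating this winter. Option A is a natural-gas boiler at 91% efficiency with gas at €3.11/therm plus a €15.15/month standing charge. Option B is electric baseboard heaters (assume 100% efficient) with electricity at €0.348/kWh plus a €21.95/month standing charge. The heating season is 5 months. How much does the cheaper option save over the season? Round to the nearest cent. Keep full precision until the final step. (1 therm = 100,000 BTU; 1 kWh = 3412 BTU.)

€5533.97

Heat load = 811 therm × 100,000 = 81,100,000 BTU
Gas: input = 81,100,000 / 0.91 = 89,120,879 BTU = 891.2 therm → 891.2 × €3.11 = €2,771.66; + 5 × €15.15 standing = €2,847.41
Electric: 81,100,000 BTU / 3412 = 23,770 kWh → × €0.348 = €8,271.63; + 5 × €21.95 standing = €8,381.38
Difference = |€2,847.41 − €8,381.38| = €5,533.97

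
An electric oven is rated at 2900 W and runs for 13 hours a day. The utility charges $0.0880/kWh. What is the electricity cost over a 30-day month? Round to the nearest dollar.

Energy = 2900 W × 13 h/day × 30 days = 1,131,000 Wh = 1,131 kWh
Cost = 1,131 kWh × $0.0880/kWh = $99.53 ≈ $100

$100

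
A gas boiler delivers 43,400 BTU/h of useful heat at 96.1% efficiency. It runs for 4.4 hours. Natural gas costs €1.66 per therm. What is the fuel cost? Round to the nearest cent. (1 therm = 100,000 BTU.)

€3.30

Heat delivered = 43,400 BTU/h × 4.4 h = 190,960 BTU
Gas input = 190,960 / 0.961 = 198,710 BTU
= 198,710 / 100,000 = 1.987 therm
Cost = 1.987 × €1.66/therm = €3.30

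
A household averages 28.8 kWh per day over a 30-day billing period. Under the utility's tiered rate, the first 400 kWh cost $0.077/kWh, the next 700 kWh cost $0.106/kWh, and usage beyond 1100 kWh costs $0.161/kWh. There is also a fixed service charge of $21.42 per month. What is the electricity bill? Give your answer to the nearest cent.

Usage = 28.8 kWh/day × 30 days = 864 kWh
First 400 kWh × $0.077 = $30.80
Next 464 kWh × $0.106 = $49.18
Remaining tier: 0 kWh (not reached)
Energy charge = $79.98; + service $21.42 = $101.40

$101.40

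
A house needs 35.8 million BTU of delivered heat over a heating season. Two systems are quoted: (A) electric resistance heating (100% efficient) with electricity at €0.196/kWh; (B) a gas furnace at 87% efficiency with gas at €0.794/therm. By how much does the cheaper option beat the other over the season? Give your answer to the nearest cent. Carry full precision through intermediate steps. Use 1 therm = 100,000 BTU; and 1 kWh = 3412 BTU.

€1729.78

Heat load = 35.8 × 10⁶ BTU = 35,800,000 BTU
Gas: input = 35,800,000 / 0.87 = 41,149,425 BTU = 411.5 therm → 411.5 × €0.794 = €326.73
Electric: 35,800,000 BTU / 3412 = 10,490 kWh → × €0.196 = €2,056.51
Difference = |€326.73 − €2,056.51| = €1,729.78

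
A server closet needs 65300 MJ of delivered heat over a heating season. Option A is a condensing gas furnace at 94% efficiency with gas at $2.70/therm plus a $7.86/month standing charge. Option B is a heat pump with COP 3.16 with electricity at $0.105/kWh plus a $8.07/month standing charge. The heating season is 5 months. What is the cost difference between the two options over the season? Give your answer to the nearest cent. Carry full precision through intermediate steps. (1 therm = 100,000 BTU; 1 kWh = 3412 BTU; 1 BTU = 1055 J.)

$1174.03

Heat load = 65300 MJ = 65,300,000,000 J / 1055 = 61,895,735 BTU
Gas: input = 61,895,735 / 0.94 = 65,846,526 BTU = 658.5 therm → 658.5 × $2.70 = $1,777.86; + 5 × $7.86 standing = $1,817.16
Heat pump: 61,895,735 BTU / 3412 = 18,140 kWh heat; / 3.16 = 5,741 kWh in → × $0.105 = $602.77; + 5 × $8.07 standing = $643.12
Difference = |$1,817.16 − $643.12| = $1,174.03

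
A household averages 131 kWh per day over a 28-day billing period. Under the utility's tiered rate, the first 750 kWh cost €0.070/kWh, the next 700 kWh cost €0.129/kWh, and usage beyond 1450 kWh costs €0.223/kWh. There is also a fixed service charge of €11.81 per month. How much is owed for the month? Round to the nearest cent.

Usage = 131 kWh/day × 28 days = 3668 kWh
First 750 kWh × €0.070 = €52.50
Next 700 kWh × €0.129 = €90.30
Remaining 2218 kWh × €0.223 = €494.61
Energy charge = €637.41; + service €11.81 = €649.22

€649.22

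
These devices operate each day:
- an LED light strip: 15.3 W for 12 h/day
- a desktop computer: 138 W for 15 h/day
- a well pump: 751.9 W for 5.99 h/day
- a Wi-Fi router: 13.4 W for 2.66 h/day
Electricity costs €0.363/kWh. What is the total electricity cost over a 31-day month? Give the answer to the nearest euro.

€76

LED light strip: 15.3 W × 12 h × 31 d = 5,692 Wh = 5.692 kWh
desktop computer: 138 W × 15 h × 31 d = 64,170 Wh = 64.17 kWh
well pump: 751.9 W × 5.99 h × 31 d = 139,620 Wh = 139.6 kWh
Wi-Fi router: 13.4 W × 2.66 h × 31 d = 1,105 Wh = 1.105 kWh
Total energy = 5.692 + 64.17 + 139.6 + 1.105 = 210.6 kWh
Cost = 210.6 kWh × €0.363 = €76.44 ≈ €76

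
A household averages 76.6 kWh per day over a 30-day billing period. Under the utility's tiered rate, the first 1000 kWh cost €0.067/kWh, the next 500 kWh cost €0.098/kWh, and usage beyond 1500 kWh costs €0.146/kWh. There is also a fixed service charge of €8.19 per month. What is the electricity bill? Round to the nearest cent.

€240.70

Usage = 76.6 kWh/day × 30 days = 2298 kWh
First 1000 kWh × €0.067 = €67.00
Next 500 kWh × €0.098 = €49.00
Remaining 798 kWh × €0.146 = €116.51
Energy charge = €232.51; + service €8.19 = €240.70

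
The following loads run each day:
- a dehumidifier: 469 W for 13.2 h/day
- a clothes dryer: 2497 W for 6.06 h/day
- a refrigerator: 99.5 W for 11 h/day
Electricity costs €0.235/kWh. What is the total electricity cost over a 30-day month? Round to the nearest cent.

€158.04

dehumidifier: 469 W × 13.2 h × 30 d = 185,724 Wh = 185.7 kWh
clothes dryer: 2497 W × 6.06 h × 30 d = 453,955 Wh = 454 kWh
refrigerator: 99.5 W × 11 h × 30 d = 32,835 Wh = 32.84 kWh
Total energy = 185.7 + 454 + 32.84 = 672.5 kWh
Cost = 672.5 kWh × €0.235 = €158.04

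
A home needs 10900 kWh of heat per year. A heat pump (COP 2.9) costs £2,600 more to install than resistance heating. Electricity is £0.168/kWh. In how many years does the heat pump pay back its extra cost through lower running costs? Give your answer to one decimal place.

Resistance: 10900 kWh × £0.168 = £1,831.20/yr
Heat pump: 10900 / 2.9 = 3759 kWh in → × £0.168 = £631.45/yr
Annual savings = £1,199.75
Payback = £2,600 / £1,199.75 = 2.17 years

2.2 years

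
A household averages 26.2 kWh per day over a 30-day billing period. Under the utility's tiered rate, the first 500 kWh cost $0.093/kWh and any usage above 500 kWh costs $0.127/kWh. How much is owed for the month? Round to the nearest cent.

$82.82

Usage = 26.2 kWh/day × 30 days = 786 kWh
First 500 kWh × $0.093 = $46.50
Remaining 286 kWh × $0.127 = $36.32
Total = $82.82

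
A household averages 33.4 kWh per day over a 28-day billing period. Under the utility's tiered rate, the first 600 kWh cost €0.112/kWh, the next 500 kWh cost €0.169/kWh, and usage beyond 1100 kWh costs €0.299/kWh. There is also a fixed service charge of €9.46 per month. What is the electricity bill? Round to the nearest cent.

€133.31

Usage = 33.4 kWh/day × 28 days = 935.2 kWh
First 600 kWh × €0.112 = €67.20
Next 335.2 kWh × €0.169 = €56.65
Remaining tier: 0 kWh (not reached)
Energy charge = €123.85; + service €9.46 = €133.31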